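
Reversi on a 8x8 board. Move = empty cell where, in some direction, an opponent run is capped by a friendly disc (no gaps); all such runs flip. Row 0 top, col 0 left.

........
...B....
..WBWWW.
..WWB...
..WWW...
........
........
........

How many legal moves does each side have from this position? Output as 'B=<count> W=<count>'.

Answer: B=10 W=5

Derivation:
-- B to move --
(1,1): no bracket -> illegal
(1,2): no bracket -> illegal
(1,4): flips 1 -> legal
(1,5): no bracket -> illegal
(1,6): flips 1 -> legal
(1,7): no bracket -> illegal
(2,1): flips 1 -> legal
(2,7): flips 3 -> legal
(3,1): flips 3 -> legal
(3,5): flips 1 -> legal
(3,6): no bracket -> illegal
(3,7): no bracket -> illegal
(4,1): flips 1 -> legal
(4,5): no bracket -> illegal
(5,1): no bracket -> illegal
(5,2): flips 1 -> legal
(5,3): flips 2 -> legal
(5,4): flips 1 -> legal
(5,5): no bracket -> illegal
B mobility = 10
-- W to move --
(0,2): flips 1 -> legal
(0,3): flips 2 -> legal
(0,4): flips 1 -> legal
(1,2): no bracket -> illegal
(1,4): flips 1 -> legal
(3,5): flips 1 -> legal
(4,5): no bracket -> illegal
W mobility = 5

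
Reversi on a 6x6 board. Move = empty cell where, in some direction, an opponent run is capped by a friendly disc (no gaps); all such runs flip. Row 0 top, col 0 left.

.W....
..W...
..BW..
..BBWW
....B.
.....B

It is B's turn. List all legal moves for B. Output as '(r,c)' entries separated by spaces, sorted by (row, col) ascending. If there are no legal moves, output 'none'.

(0,0): no bracket -> illegal
(0,2): flips 1 -> legal
(0,3): no bracket -> illegal
(1,0): no bracket -> illegal
(1,1): no bracket -> illegal
(1,3): flips 1 -> legal
(1,4): flips 1 -> legal
(2,1): no bracket -> illegal
(2,4): flips 2 -> legal
(2,5): no bracket -> illegal
(4,3): no bracket -> illegal
(4,5): no bracket -> illegal

Answer: (0,2) (1,3) (1,4) (2,4)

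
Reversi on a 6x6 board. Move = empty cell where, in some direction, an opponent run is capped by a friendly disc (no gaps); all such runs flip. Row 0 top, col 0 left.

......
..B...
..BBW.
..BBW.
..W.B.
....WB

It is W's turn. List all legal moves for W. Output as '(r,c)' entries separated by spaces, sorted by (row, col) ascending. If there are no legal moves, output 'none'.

(0,1): flips 2 -> legal
(0,2): flips 3 -> legal
(0,3): no bracket -> illegal
(1,1): no bracket -> illegal
(1,3): no bracket -> illegal
(1,4): no bracket -> illegal
(2,1): flips 2 -> legal
(3,1): flips 2 -> legal
(3,5): no bracket -> illegal
(4,1): no bracket -> illegal
(4,3): no bracket -> illegal
(4,5): no bracket -> illegal
(5,3): no bracket -> illegal

Answer: (0,1) (0,2) (2,1) (3,1)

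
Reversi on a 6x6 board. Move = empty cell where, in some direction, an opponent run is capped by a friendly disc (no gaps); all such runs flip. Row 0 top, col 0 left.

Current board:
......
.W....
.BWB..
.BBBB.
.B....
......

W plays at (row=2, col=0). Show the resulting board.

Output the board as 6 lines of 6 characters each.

Answer: ......
.W....
WWWB..
.BBBB.
.B....
......

Derivation:
Place W at (2,0); scan 8 dirs for brackets.
Dir NW: edge -> no flip
Dir N: first cell '.' (not opp) -> no flip
Dir NE: first cell 'W' (not opp) -> no flip
Dir W: edge -> no flip
Dir E: opp run (2,1) capped by W -> flip
Dir SW: edge -> no flip
Dir S: first cell '.' (not opp) -> no flip
Dir SE: opp run (3,1), next='.' -> no flip
All flips: (2,1)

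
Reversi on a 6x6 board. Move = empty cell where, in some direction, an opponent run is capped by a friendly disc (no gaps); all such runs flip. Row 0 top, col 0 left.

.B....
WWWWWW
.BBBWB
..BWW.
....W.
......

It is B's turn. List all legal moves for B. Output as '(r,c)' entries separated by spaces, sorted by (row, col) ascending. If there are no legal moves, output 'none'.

Answer: (0,0) (0,2) (0,3) (0,4) (0,5) (3,5) (4,3) (4,5) (5,5)

Derivation:
(0,0): flips 1 -> legal
(0,2): flips 1 -> legal
(0,3): flips 3 -> legal
(0,4): flips 1 -> legal
(0,5): flips 2 -> legal
(2,0): no bracket -> illegal
(3,5): flips 2 -> legal
(4,2): no bracket -> illegal
(4,3): flips 2 -> legal
(4,5): flips 1 -> legal
(5,3): no bracket -> illegal
(5,4): no bracket -> illegal
(5,5): flips 2 -> legal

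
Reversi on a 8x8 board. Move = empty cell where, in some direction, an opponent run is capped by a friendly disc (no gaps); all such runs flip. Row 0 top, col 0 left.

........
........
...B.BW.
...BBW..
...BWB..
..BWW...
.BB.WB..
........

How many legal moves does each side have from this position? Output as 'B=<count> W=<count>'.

Answer: B=6 W=13

Derivation:
-- B to move --
(1,5): no bracket -> illegal
(1,6): no bracket -> illegal
(1,7): flips 4 -> legal
(2,4): no bracket -> illegal
(2,7): flips 1 -> legal
(3,6): flips 1 -> legal
(3,7): no bracket -> illegal
(4,2): no bracket -> illegal
(4,6): no bracket -> illegal
(5,5): flips 3 -> legal
(6,3): flips 3 -> legal
(7,3): no bracket -> illegal
(7,4): flips 3 -> legal
(7,5): no bracket -> illegal
B mobility = 6
-- W to move --
(1,2): no bracket -> illegal
(1,3): flips 3 -> legal
(1,4): no bracket -> illegal
(1,5): flips 1 -> legal
(1,6): no bracket -> illegal
(2,2): flips 1 -> legal
(2,4): flips 2 -> legal
(3,2): flips 3 -> legal
(3,6): flips 1 -> legal
(4,1): no bracket -> illegal
(4,2): flips 1 -> legal
(4,6): flips 1 -> legal
(5,0): no bracket -> illegal
(5,1): flips 1 -> legal
(5,5): flips 1 -> legal
(5,6): no bracket -> illegal
(6,0): no bracket -> illegal
(6,3): no bracket -> illegal
(6,6): flips 1 -> legal
(7,0): no bracket -> illegal
(7,1): flips 1 -> legal
(7,2): no bracket -> illegal
(7,3): no bracket -> illegal
(7,4): no bracket -> illegal
(7,5): no bracket -> illegal
(7,6): flips 1 -> legal
W mobility = 13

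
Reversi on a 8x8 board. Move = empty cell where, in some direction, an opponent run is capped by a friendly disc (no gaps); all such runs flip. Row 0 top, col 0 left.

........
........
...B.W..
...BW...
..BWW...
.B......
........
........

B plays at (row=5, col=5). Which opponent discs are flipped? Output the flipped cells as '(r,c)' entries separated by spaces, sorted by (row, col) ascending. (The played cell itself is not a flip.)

Answer: (4,4)

Derivation:
Dir NW: opp run (4,4) capped by B -> flip
Dir N: first cell '.' (not opp) -> no flip
Dir NE: first cell '.' (not opp) -> no flip
Dir W: first cell '.' (not opp) -> no flip
Dir E: first cell '.' (not opp) -> no flip
Dir SW: first cell '.' (not opp) -> no flip
Dir S: first cell '.' (not opp) -> no flip
Dir SE: first cell '.' (not opp) -> no flip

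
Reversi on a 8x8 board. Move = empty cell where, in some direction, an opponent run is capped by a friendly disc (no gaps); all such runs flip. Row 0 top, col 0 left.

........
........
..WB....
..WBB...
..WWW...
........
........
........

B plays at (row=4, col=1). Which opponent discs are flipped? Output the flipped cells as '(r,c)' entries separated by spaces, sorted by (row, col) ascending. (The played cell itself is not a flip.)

Answer: (3,2)

Derivation:
Dir NW: first cell '.' (not opp) -> no flip
Dir N: first cell '.' (not opp) -> no flip
Dir NE: opp run (3,2) capped by B -> flip
Dir W: first cell '.' (not opp) -> no flip
Dir E: opp run (4,2) (4,3) (4,4), next='.' -> no flip
Dir SW: first cell '.' (not opp) -> no flip
Dir S: first cell '.' (not opp) -> no flip
Dir SE: first cell '.' (not opp) -> no flip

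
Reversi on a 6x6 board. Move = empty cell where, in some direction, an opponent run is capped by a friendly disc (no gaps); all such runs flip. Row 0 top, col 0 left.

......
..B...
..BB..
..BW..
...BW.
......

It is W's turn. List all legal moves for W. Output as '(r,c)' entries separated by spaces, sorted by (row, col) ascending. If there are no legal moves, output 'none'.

Answer: (1,1) (1,3) (3,1) (4,2) (5,3)

Derivation:
(0,1): no bracket -> illegal
(0,2): no bracket -> illegal
(0,3): no bracket -> illegal
(1,1): flips 1 -> legal
(1,3): flips 1 -> legal
(1,4): no bracket -> illegal
(2,1): no bracket -> illegal
(2,4): no bracket -> illegal
(3,1): flips 1 -> legal
(3,4): no bracket -> illegal
(4,1): no bracket -> illegal
(4,2): flips 1 -> legal
(5,2): no bracket -> illegal
(5,3): flips 1 -> legal
(5,4): no bracket -> illegal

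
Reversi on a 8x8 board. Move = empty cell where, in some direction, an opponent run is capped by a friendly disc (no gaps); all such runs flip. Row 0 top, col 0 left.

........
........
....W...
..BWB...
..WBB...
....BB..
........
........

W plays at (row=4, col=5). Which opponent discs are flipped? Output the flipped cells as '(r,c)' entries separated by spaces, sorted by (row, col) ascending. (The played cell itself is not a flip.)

Answer: (4,3) (4,4)

Derivation:
Dir NW: opp run (3,4), next='.' -> no flip
Dir N: first cell '.' (not opp) -> no flip
Dir NE: first cell '.' (not opp) -> no flip
Dir W: opp run (4,4) (4,3) capped by W -> flip
Dir E: first cell '.' (not opp) -> no flip
Dir SW: opp run (5,4), next='.' -> no flip
Dir S: opp run (5,5), next='.' -> no flip
Dir SE: first cell '.' (not opp) -> no flip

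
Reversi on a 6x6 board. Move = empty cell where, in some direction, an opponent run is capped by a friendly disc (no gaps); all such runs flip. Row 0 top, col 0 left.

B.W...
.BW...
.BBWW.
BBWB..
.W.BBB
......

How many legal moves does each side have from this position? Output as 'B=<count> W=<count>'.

-- B to move --
(0,1): no bracket -> illegal
(0,3): flips 1 -> legal
(1,3): flips 2 -> legal
(1,4): no bracket -> illegal
(1,5): flips 1 -> legal
(2,5): flips 2 -> legal
(3,4): no bracket -> illegal
(3,5): no bracket -> illegal
(4,0): no bracket -> illegal
(4,2): flips 1 -> legal
(5,0): no bracket -> illegal
(5,1): flips 1 -> legal
(5,2): flips 1 -> legal
B mobility = 7
-- W to move --
(0,1): flips 3 -> legal
(1,0): flips 2 -> legal
(1,3): no bracket -> illegal
(2,0): flips 3 -> legal
(3,4): flips 1 -> legal
(3,5): no bracket -> illegal
(4,0): no bracket -> illegal
(4,2): flips 1 -> legal
(5,2): no bracket -> illegal
(5,3): flips 2 -> legal
(5,4): flips 1 -> legal
(5,5): no bracket -> illegal
W mobility = 7

Answer: B=7 W=7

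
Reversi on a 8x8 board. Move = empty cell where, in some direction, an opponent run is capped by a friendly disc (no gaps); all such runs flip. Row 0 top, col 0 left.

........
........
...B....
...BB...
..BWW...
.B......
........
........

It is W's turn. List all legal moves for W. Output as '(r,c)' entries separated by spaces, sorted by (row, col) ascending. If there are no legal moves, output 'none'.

(1,2): no bracket -> illegal
(1,3): flips 2 -> legal
(1,4): no bracket -> illegal
(2,2): flips 1 -> legal
(2,4): flips 1 -> legal
(2,5): flips 1 -> legal
(3,1): no bracket -> illegal
(3,2): no bracket -> illegal
(3,5): no bracket -> illegal
(4,0): no bracket -> illegal
(4,1): flips 1 -> legal
(4,5): no bracket -> illegal
(5,0): no bracket -> illegal
(5,2): no bracket -> illegal
(5,3): no bracket -> illegal
(6,0): no bracket -> illegal
(6,1): no bracket -> illegal
(6,2): no bracket -> illegal

Answer: (1,3) (2,2) (2,4) (2,5) (4,1)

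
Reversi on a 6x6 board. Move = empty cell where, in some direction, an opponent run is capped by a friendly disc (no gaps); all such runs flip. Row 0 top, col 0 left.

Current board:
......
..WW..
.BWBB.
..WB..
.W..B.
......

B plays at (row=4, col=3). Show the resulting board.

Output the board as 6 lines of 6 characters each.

Answer: ......
..WW..
.BWBB.
..BB..
.W.BB.
......

Derivation:
Place B at (4,3); scan 8 dirs for brackets.
Dir NW: opp run (3,2) capped by B -> flip
Dir N: first cell 'B' (not opp) -> no flip
Dir NE: first cell '.' (not opp) -> no flip
Dir W: first cell '.' (not opp) -> no flip
Dir E: first cell 'B' (not opp) -> no flip
Dir SW: first cell '.' (not opp) -> no flip
Dir S: first cell '.' (not opp) -> no flip
Dir SE: first cell '.' (not opp) -> no flip
All flips: (3,2)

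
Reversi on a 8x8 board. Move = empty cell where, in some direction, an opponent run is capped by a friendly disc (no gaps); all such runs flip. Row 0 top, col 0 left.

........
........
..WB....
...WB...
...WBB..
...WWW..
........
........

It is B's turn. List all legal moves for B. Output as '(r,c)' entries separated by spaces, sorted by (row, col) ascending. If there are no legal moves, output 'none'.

Answer: (1,1) (2,1) (3,2) (4,2) (5,2) (6,2) (6,3) (6,4) (6,5) (6,6)

Derivation:
(1,1): flips 2 -> legal
(1,2): no bracket -> illegal
(1,3): no bracket -> illegal
(2,1): flips 1 -> legal
(2,4): no bracket -> illegal
(3,1): no bracket -> illegal
(3,2): flips 1 -> legal
(4,2): flips 1 -> legal
(4,6): no bracket -> illegal
(5,2): flips 1 -> legal
(5,6): no bracket -> illegal
(6,2): flips 1 -> legal
(6,3): flips 4 -> legal
(6,4): flips 1 -> legal
(6,5): flips 1 -> legal
(6,6): flips 1 -> legal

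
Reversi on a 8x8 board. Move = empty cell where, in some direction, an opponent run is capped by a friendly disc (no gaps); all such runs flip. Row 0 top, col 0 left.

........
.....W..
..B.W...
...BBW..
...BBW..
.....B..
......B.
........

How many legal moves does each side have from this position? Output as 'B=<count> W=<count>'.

Answer: B=7 W=6

Derivation:
-- B to move --
(0,4): no bracket -> illegal
(0,5): no bracket -> illegal
(0,6): flips 2 -> legal
(1,3): no bracket -> illegal
(1,4): flips 1 -> legal
(1,6): no bracket -> illegal
(2,3): no bracket -> illegal
(2,5): flips 2 -> legal
(2,6): flips 1 -> legal
(3,6): flips 1 -> legal
(4,6): flips 1 -> legal
(5,4): no bracket -> illegal
(5,6): flips 1 -> legal
B mobility = 7
-- W to move --
(1,1): no bracket -> illegal
(1,2): no bracket -> illegal
(1,3): no bracket -> illegal
(2,1): no bracket -> illegal
(2,3): flips 1 -> legal
(2,5): no bracket -> illegal
(3,1): no bracket -> illegal
(3,2): flips 2 -> legal
(4,2): flips 3 -> legal
(4,6): no bracket -> illegal
(5,2): no bracket -> illegal
(5,3): flips 1 -> legal
(5,4): flips 2 -> legal
(5,6): no bracket -> illegal
(5,7): no bracket -> illegal
(6,4): no bracket -> illegal
(6,5): flips 1 -> legal
(6,7): no bracket -> illegal
(7,5): no bracket -> illegal
(7,6): no bracket -> illegal
(7,7): no bracket -> illegal
W mobility = 6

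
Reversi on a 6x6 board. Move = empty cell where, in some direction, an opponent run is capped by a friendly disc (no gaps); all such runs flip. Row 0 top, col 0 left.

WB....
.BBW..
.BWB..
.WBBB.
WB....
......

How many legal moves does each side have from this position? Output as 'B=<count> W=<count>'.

Answer: B=3 W=9

Derivation:
-- B to move --
(0,2): no bracket -> illegal
(0,3): flips 1 -> legal
(0,4): no bracket -> illegal
(1,0): no bracket -> illegal
(1,4): flips 1 -> legal
(2,0): no bracket -> illegal
(2,4): no bracket -> illegal
(3,0): flips 1 -> legal
(4,2): no bracket -> illegal
(5,0): no bracket -> illegal
(5,1): no bracket -> illegal
B mobility = 3
-- W to move --
(0,2): flips 2 -> legal
(0,3): no bracket -> illegal
(1,0): flips 2 -> legal
(1,4): no bracket -> illegal
(2,0): flips 1 -> legal
(2,4): flips 1 -> legal
(2,5): no bracket -> illegal
(3,0): no bracket -> illegal
(3,5): flips 3 -> legal
(4,2): flips 2 -> legal
(4,3): flips 2 -> legal
(4,4): flips 1 -> legal
(4,5): no bracket -> illegal
(5,0): no bracket -> illegal
(5,1): flips 1 -> legal
(5,2): no bracket -> illegal
W mobility = 9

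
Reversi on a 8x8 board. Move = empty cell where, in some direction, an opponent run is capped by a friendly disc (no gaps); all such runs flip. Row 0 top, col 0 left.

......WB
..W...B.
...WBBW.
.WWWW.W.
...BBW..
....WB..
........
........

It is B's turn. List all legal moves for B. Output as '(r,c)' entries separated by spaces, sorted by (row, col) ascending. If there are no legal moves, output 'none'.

Answer: (0,5) (1,3) (2,1) (2,2) (2,7) (3,5) (4,2) (4,6) (4,7) (5,3) (6,4) (6,5)

Derivation:
(0,1): no bracket -> illegal
(0,2): no bracket -> illegal
(0,3): no bracket -> illegal
(0,5): flips 1 -> legal
(1,1): no bracket -> illegal
(1,3): flips 2 -> legal
(1,4): no bracket -> illegal
(1,5): no bracket -> illegal
(1,7): no bracket -> illegal
(2,0): no bracket -> illegal
(2,1): flips 1 -> legal
(2,2): flips 2 -> legal
(2,7): flips 1 -> legal
(3,0): no bracket -> illegal
(3,5): flips 1 -> legal
(3,7): no bracket -> illegal
(4,0): no bracket -> illegal
(4,1): no bracket -> illegal
(4,2): flips 1 -> legal
(4,6): flips 3 -> legal
(4,7): flips 1 -> legal
(5,3): flips 1 -> legal
(5,6): no bracket -> illegal
(6,3): no bracket -> illegal
(6,4): flips 1 -> legal
(6,5): flips 1 -> legal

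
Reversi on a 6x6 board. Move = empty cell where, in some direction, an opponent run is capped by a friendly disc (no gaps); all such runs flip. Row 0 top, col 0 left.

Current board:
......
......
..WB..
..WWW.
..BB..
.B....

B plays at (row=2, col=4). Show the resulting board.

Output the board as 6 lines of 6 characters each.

Answer: ......
......
..WBB.
..WBW.
..BB..
.B....

Derivation:
Place B at (2,4); scan 8 dirs for brackets.
Dir NW: first cell '.' (not opp) -> no flip
Dir N: first cell '.' (not opp) -> no flip
Dir NE: first cell '.' (not opp) -> no flip
Dir W: first cell 'B' (not opp) -> no flip
Dir E: first cell '.' (not opp) -> no flip
Dir SW: opp run (3,3) capped by B -> flip
Dir S: opp run (3,4), next='.' -> no flip
Dir SE: first cell '.' (not opp) -> no flip
All flips: (3,3)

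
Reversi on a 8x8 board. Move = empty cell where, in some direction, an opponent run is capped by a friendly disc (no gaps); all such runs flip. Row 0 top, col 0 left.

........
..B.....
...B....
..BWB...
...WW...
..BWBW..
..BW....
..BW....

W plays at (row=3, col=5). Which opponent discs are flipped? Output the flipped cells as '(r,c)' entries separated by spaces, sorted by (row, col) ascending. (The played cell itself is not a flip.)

Answer: (3,4)

Derivation:
Dir NW: first cell '.' (not opp) -> no flip
Dir N: first cell '.' (not opp) -> no flip
Dir NE: first cell '.' (not opp) -> no flip
Dir W: opp run (3,4) capped by W -> flip
Dir E: first cell '.' (not opp) -> no flip
Dir SW: first cell 'W' (not opp) -> no flip
Dir S: first cell '.' (not opp) -> no flip
Dir SE: first cell '.' (not opp) -> no flip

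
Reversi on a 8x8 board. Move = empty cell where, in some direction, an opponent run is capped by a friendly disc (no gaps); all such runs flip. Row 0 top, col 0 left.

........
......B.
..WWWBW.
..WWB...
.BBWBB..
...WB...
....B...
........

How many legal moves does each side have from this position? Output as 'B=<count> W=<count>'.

Answer: B=10 W=14

Derivation:
-- B to move --
(1,1): flips 2 -> legal
(1,2): flips 3 -> legal
(1,3): no bracket -> illegal
(1,4): flips 3 -> legal
(1,5): flips 2 -> legal
(1,7): no bracket -> illegal
(2,1): flips 5 -> legal
(2,7): flips 1 -> legal
(3,1): flips 2 -> legal
(3,5): no bracket -> illegal
(3,6): flips 1 -> legal
(3,7): no bracket -> illegal
(5,2): flips 2 -> legal
(6,2): flips 1 -> legal
(6,3): no bracket -> illegal
B mobility = 10
-- W to move --
(0,5): no bracket -> illegal
(0,6): flips 1 -> legal
(0,7): flips 3 -> legal
(1,4): no bracket -> illegal
(1,5): no bracket -> illegal
(1,7): no bracket -> illegal
(2,7): no bracket -> illegal
(3,0): no bracket -> illegal
(3,1): flips 1 -> legal
(3,5): flips 2 -> legal
(3,6): no bracket -> illegal
(4,0): flips 2 -> legal
(4,6): flips 2 -> legal
(5,0): flips 1 -> legal
(5,1): flips 1 -> legal
(5,2): flips 1 -> legal
(5,5): flips 2 -> legal
(5,6): flips 2 -> legal
(6,3): no bracket -> illegal
(6,5): flips 1 -> legal
(7,3): no bracket -> illegal
(7,4): flips 4 -> legal
(7,5): flips 1 -> legal
W mobility = 14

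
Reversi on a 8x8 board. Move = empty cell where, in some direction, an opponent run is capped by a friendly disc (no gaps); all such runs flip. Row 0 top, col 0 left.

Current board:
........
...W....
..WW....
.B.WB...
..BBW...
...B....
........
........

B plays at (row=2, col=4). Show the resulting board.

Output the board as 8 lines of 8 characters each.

Place B at (2,4); scan 8 dirs for brackets.
Dir NW: opp run (1,3), next='.' -> no flip
Dir N: first cell '.' (not opp) -> no flip
Dir NE: first cell '.' (not opp) -> no flip
Dir W: opp run (2,3) (2,2), next='.' -> no flip
Dir E: first cell '.' (not opp) -> no flip
Dir SW: opp run (3,3) capped by B -> flip
Dir S: first cell 'B' (not opp) -> no flip
Dir SE: first cell '.' (not opp) -> no flip
All flips: (3,3)

Answer: ........
...W....
..WWB...
.B.BB...
..BBW...
...B....
........
........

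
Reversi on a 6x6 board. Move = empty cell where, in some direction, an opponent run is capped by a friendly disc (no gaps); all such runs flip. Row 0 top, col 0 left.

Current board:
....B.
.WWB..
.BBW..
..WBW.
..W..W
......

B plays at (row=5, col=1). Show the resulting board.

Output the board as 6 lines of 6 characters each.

Answer: ....B.
.WWB..
.BBW..
..WBW.
..B..W
.B....

Derivation:
Place B at (5,1); scan 8 dirs for brackets.
Dir NW: first cell '.' (not opp) -> no flip
Dir N: first cell '.' (not opp) -> no flip
Dir NE: opp run (4,2) capped by B -> flip
Dir W: first cell '.' (not opp) -> no flip
Dir E: first cell '.' (not opp) -> no flip
Dir SW: edge -> no flip
Dir S: edge -> no flip
Dir SE: edge -> no flip
All flips: (4,2)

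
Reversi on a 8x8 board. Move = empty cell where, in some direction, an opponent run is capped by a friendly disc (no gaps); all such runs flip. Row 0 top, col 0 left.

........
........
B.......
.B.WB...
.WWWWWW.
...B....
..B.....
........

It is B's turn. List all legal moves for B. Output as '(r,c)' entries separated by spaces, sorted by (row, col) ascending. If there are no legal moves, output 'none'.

Answer: (2,3) (3,2) (3,5) (5,1) (5,2) (5,4) (5,6)

Derivation:
(2,2): no bracket -> illegal
(2,3): flips 2 -> legal
(2,4): no bracket -> illegal
(3,0): no bracket -> illegal
(3,2): flips 1 -> legal
(3,5): flips 1 -> legal
(3,6): no bracket -> illegal
(3,7): no bracket -> illegal
(4,0): no bracket -> illegal
(4,7): no bracket -> illegal
(5,0): no bracket -> illegal
(5,1): flips 1 -> legal
(5,2): flips 1 -> legal
(5,4): flips 1 -> legal
(5,5): no bracket -> illegal
(5,6): flips 1 -> legal
(5,7): no bracket -> illegal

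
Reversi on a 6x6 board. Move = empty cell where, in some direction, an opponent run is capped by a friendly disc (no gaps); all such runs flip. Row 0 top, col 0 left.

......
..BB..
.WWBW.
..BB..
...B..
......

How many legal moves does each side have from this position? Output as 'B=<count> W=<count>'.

Answer: B=8 W=6

Derivation:
-- B to move --
(1,0): flips 1 -> legal
(1,1): flips 1 -> legal
(1,4): no bracket -> illegal
(1,5): flips 1 -> legal
(2,0): flips 2 -> legal
(2,5): flips 1 -> legal
(3,0): flips 1 -> legal
(3,1): flips 1 -> legal
(3,4): no bracket -> illegal
(3,5): flips 1 -> legal
B mobility = 8
-- W to move --
(0,1): no bracket -> illegal
(0,2): flips 2 -> legal
(0,3): flips 1 -> legal
(0,4): flips 1 -> legal
(1,1): no bracket -> illegal
(1,4): no bracket -> illegal
(3,1): no bracket -> illegal
(3,4): no bracket -> illegal
(4,1): no bracket -> illegal
(4,2): flips 2 -> legal
(4,4): flips 1 -> legal
(5,2): no bracket -> illegal
(5,3): no bracket -> illegal
(5,4): flips 2 -> legal
W mobility = 6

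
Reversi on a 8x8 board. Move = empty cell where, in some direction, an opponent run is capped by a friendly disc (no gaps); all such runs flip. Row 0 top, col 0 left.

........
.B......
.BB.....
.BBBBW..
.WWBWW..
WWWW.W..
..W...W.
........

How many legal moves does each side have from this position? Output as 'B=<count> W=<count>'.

Answer: B=11 W=8

Derivation:
-- B to move --
(2,4): no bracket -> illegal
(2,5): no bracket -> illegal
(2,6): no bracket -> illegal
(3,0): no bracket -> illegal
(3,6): flips 1 -> legal
(4,0): flips 2 -> legal
(4,6): flips 2 -> legal
(5,4): flips 1 -> legal
(5,6): flips 1 -> legal
(5,7): no bracket -> illegal
(6,0): flips 2 -> legal
(6,1): flips 3 -> legal
(6,3): flips 1 -> legal
(6,4): flips 2 -> legal
(6,5): no bracket -> illegal
(6,7): no bracket -> illegal
(7,1): no bracket -> illegal
(7,2): flips 3 -> legal
(7,3): no bracket -> illegal
(7,5): no bracket -> illegal
(7,6): no bracket -> illegal
(7,7): flips 3 -> legal
B mobility = 11
-- W to move --
(0,0): flips 3 -> legal
(0,1): flips 3 -> legal
(0,2): no bracket -> illegal
(1,0): no bracket -> illegal
(1,2): flips 2 -> legal
(1,3): no bracket -> illegal
(2,0): flips 1 -> legal
(2,3): flips 4 -> legal
(2,4): flips 2 -> legal
(2,5): flips 2 -> legal
(3,0): flips 4 -> legal
(4,0): no bracket -> illegal
(5,4): no bracket -> illegal
W mobility = 8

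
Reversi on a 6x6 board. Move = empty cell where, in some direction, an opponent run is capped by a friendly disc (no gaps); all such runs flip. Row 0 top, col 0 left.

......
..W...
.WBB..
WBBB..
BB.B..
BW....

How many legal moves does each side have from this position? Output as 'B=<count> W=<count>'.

-- B to move --
(0,1): flips 1 -> legal
(0,2): flips 1 -> legal
(0,3): no bracket -> illegal
(1,0): flips 1 -> legal
(1,1): flips 1 -> legal
(1,3): no bracket -> illegal
(2,0): flips 2 -> legal
(4,2): no bracket -> illegal
(5,2): flips 1 -> legal
B mobility = 6
-- W to move --
(1,1): no bracket -> illegal
(1,3): no bracket -> illegal
(1,4): no bracket -> illegal
(2,0): no bracket -> illegal
(2,4): flips 2 -> legal
(3,4): flips 4 -> legal
(4,2): flips 2 -> legal
(4,4): no bracket -> illegal
(5,2): flips 1 -> legal
(5,3): no bracket -> illegal
(5,4): flips 2 -> legal
W mobility = 5

Answer: B=6 W=5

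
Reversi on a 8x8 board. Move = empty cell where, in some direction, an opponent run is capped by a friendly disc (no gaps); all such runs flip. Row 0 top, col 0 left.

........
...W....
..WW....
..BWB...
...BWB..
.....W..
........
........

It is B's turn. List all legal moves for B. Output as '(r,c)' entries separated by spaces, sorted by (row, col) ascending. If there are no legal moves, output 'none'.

(0,2): no bracket -> illegal
(0,3): flips 3 -> legal
(0,4): no bracket -> illegal
(1,1): no bracket -> illegal
(1,2): flips 2 -> legal
(1,4): flips 1 -> legal
(2,1): no bracket -> illegal
(2,4): no bracket -> illegal
(3,1): no bracket -> illegal
(3,5): no bracket -> illegal
(4,2): no bracket -> illegal
(4,6): no bracket -> illegal
(5,3): no bracket -> illegal
(5,4): flips 1 -> legal
(5,6): no bracket -> illegal
(6,4): no bracket -> illegal
(6,5): flips 1 -> legal
(6,6): no bracket -> illegal

Answer: (0,3) (1,2) (1,4) (5,4) (6,5)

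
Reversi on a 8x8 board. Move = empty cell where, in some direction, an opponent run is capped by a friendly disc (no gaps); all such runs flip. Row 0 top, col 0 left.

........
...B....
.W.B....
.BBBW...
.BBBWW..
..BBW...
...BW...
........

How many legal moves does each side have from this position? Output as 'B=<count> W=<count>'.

-- B to move --
(1,0): flips 1 -> legal
(1,1): flips 1 -> legal
(1,2): no bracket -> illegal
(2,0): no bracket -> illegal
(2,2): no bracket -> illegal
(2,4): no bracket -> illegal
(2,5): flips 1 -> legal
(3,0): no bracket -> illegal
(3,5): flips 2 -> legal
(3,6): flips 2 -> legal
(4,6): flips 2 -> legal
(5,5): flips 2 -> legal
(5,6): flips 2 -> legal
(6,5): flips 2 -> legal
(7,3): no bracket -> illegal
(7,4): no bracket -> illegal
(7,5): flips 1 -> legal
B mobility = 10
-- W to move --
(0,2): no bracket -> illegal
(0,3): no bracket -> illegal
(0,4): no bracket -> illegal
(1,2): flips 1 -> legal
(1,4): no bracket -> illegal
(2,0): flips 3 -> legal
(2,2): flips 1 -> legal
(2,4): no bracket -> illegal
(3,0): flips 3 -> legal
(4,0): flips 3 -> legal
(5,0): no bracket -> illegal
(5,1): flips 4 -> legal
(6,1): flips 2 -> legal
(6,2): flips 2 -> legal
(7,2): flips 1 -> legal
(7,3): no bracket -> illegal
(7,4): no bracket -> illegal
W mobility = 9

Answer: B=10 W=9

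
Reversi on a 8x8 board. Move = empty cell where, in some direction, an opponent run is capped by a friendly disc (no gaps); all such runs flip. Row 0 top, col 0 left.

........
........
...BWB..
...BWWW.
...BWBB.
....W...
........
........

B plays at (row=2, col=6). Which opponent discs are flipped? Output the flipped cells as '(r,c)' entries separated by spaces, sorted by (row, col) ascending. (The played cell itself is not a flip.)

Dir NW: first cell '.' (not opp) -> no flip
Dir N: first cell '.' (not opp) -> no flip
Dir NE: first cell '.' (not opp) -> no flip
Dir W: first cell 'B' (not opp) -> no flip
Dir E: first cell '.' (not opp) -> no flip
Dir SW: opp run (3,5) (4,4), next='.' -> no flip
Dir S: opp run (3,6) capped by B -> flip
Dir SE: first cell '.' (not opp) -> no flip

Answer: (3,6)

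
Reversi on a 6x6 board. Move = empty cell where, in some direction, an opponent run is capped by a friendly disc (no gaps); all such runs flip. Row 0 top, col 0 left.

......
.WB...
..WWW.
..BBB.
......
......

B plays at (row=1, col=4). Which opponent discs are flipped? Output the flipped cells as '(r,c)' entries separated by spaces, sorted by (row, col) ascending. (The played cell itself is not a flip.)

Answer: (2,3) (2,4)

Derivation:
Dir NW: first cell '.' (not opp) -> no flip
Dir N: first cell '.' (not opp) -> no flip
Dir NE: first cell '.' (not opp) -> no flip
Dir W: first cell '.' (not opp) -> no flip
Dir E: first cell '.' (not opp) -> no flip
Dir SW: opp run (2,3) capped by B -> flip
Dir S: opp run (2,4) capped by B -> flip
Dir SE: first cell '.' (not opp) -> no flip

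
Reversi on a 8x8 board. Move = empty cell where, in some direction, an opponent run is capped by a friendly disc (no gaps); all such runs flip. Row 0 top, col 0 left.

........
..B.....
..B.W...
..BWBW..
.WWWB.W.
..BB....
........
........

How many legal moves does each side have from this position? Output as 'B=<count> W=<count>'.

-- B to move --
(1,3): no bracket -> illegal
(1,4): flips 1 -> legal
(1,5): no bracket -> illegal
(2,3): flips 2 -> legal
(2,5): no bracket -> illegal
(2,6): flips 1 -> legal
(3,0): flips 1 -> legal
(3,1): flips 1 -> legal
(3,6): flips 1 -> legal
(3,7): no bracket -> illegal
(4,0): flips 3 -> legal
(4,5): no bracket -> illegal
(4,7): no bracket -> illegal
(5,0): flips 1 -> legal
(5,1): no bracket -> illegal
(5,4): flips 1 -> legal
(5,5): no bracket -> illegal
(5,6): no bracket -> illegal
(5,7): no bracket -> illegal
B mobility = 9
-- W to move --
(0,1): no bracket -> illegal
(0,2): flips 3 -> legal
(0,3): no bracket -> illegal
(1,1): flips 1 -> legal
(1,3): no bracket -> illegal
(2,1): flips 1 -> legal
(2,3): flips 1 -> legal
(2,5): flips 1 -> legal
(3,1): flips 1 -> legal
(4,5): flips 1 -> legal
(5,1): no bracket -> illegal
(5,4): flips 2 -> legal
(5,5): flips 1 -> legal
(6,1): flips 1 -> legal
(6,2): flips 3 -> legal
(6,3): flips 2 -> legal
(6,4): flips 1 -> legal
W mobility = 13

Answer: B=9 W=13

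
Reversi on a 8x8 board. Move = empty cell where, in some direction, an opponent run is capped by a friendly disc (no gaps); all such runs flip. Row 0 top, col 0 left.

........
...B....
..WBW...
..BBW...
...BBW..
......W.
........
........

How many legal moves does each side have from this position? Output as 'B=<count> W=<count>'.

-- B to move --
(1,1): flips 1 -> legal
(1,2): flips 1 -> legal
(1,4): flips 2 -> legal
(1,5): flips 1 -> legal
(2,1): flips 1 -> legal
(2,5): flips 2 -> legal
(3,1): flips 1 -> legal
(3,5): flips 2 -> legal
(3,6): no bracket -> illegal
(4,6): flips 1 -> legal
(4,7): no bracket -> illegal
(5,4): no bracket -> illegal
(5,5): no bracket -> illegal
(5,7): no bracket -> illegal
(6,5): no bracket -> illegal
(6,6): no bracket -> illegal
(6,7): flips 3 -> legal
B mobility = 10
-- W to move --
(0,2): flips 1 -> legal
(0,3): no bracket -> illegal
(0,4): flips 1 -> legal
(1,2): flips 1 -> legal
(1,4): no bracket -> illegal
(2,1): no bracket -> illegal
(3,1): flips 2 -> legal
(3,5): no bracket -> illegal
(4,1): no bracket -> illegal
(4,2): flips 4 -> legal
(5,2): flips 1 -> legal
(5,3): no bracket -> illegal
(5,4): flips 1 -> legal
(5,5): flips 2 -> legal
W mobility = 8

Answer: B=10 W=8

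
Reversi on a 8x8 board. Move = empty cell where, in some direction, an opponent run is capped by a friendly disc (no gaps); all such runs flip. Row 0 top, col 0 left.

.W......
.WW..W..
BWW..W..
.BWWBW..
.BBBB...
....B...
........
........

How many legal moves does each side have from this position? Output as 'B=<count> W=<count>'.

Answer: B=9 W=8

Derivation:
-- B to move --
(0,0): flips 3 -> legal
(0,2): flips 4 -> legal
(0,3): no bracket -> illegal
(0,4): no bracket -> illegal
(0,5): no bracket -> illegal
(0,6): no bracket -> illegal
(1,0): flips 2 -> legal
(1,3): flips 1 -> legal
(1,4): no bracket -> illegal
(1,6): flips 1 -> legal
(2,3): flips 4 -> legal
(2,4): flips 1 -> legal
(2,6): flips 1 -> legal
(3,0): no bracket -> illegal
(3,6): flips 1 -> legal
(4,5): no bracket -> illegal
(4,6): no bracket -> illegal
B mobility = 9
-- W to move --
(1,0): no bracket -> illegal
(2,3): no bracket -> illegal
(2,4): no bracket -> illegal
(3,0): flips 1 -> legal
(4,0): flips 1 -> legal
(4,5): no bracket -> illegal
(5,0): flips 1 -> legal
(5,1): flips 3 -> legal
(5,2): flips 3 -> legal
(5,3): flips 2 -> legal
(5,5): flips 1 -> legal
(6,3): no bracket -> illegal
(6,4): no bracket -> illegal
(6,5): flips 2 -> legal
W mobility = 8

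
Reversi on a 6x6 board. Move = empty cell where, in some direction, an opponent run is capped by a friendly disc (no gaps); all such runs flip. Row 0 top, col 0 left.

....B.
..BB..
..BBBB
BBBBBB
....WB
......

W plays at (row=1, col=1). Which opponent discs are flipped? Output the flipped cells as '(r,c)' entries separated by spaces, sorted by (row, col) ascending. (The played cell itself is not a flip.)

Answer: (2,2) (3,3)

Derivation:
Dir NW: first cell '.' (not opp) -> no flip
Dir N: first cell '.' (not opp) -> no flip
Dir NE: first cell '.' (not opp) -> no flip
Dir W: first cell '.' (not opp) -> no flip
Dir E: opp run (1,2) (1,3), next='.' -> no flip
Dir SW: first cell '.' (not opp) -> no flip
Dir S: first cell '.' (not opp) -> no flip
Dir SE: opp run (2,2) (3,3) capped by W -> flip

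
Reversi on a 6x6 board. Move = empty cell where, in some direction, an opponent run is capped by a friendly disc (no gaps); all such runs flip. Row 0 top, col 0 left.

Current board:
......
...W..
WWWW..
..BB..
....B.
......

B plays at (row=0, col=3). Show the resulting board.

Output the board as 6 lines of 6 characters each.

Answer: ...B..
...B..
WWWB..
..BB..
....B.
......

Derivation:
Place B at (0,3); scan 8 dirs for brackets.
Dir NW: edge -> no flip
Dir N: edge -> no flip
Dir NE: edge -> no flip
Dir W: first cell '.' (not opp) -> no flip
Dir E: first cell '.' (not opp) -> no flip
Dir SW: first cell '.' (not opp) -> no flip
Dir S: opp run (1,3) (2,3) capped by B -> flip
Dir SE: first cell '.' (not opp) -> no flip
All flips: (1,3) (2,3)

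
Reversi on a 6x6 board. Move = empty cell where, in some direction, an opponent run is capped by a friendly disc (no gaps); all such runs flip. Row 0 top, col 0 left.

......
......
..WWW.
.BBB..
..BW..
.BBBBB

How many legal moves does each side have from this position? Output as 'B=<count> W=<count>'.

-- B to move --
(1,1): flips 1 -> legal
(1,2): flips 1 -> legal
(1,3): flips 2 -> legal
(1,4): flips 1 -> legal
(1,5): flips 1 -> legal
(2,1): no bracket -> illegal
(2,5): no bracket -> illegal
(3,4): flips 1 -> legal
(3,5): no bracket -> illegal
(4,4): flips 1 -> legal
B mobility = 7
-- W to move --
(2,0): no bracket -> illegal
(2,1): flips 1 -> legal
(3,0): no bracket -> illegal
(3,4): no bracket -> illegal
(4,0): flips 1 -> legal
(4,1): flips 2 -> legal
(4,4): flips 1 -> legal
(4,5): no bracket -> illegal
(5,0): no bracket -> illegal
W mobility = 4

Answer: B=7 W=4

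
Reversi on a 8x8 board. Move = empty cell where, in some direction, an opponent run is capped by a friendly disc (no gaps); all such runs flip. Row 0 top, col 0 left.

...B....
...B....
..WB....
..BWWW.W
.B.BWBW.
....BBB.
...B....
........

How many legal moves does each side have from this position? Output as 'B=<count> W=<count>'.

-- B to move --
(1,1): flips 3 -> legal
(1,2): flips 1 -> legal
(2,1): flips 1 -> legal
(2,4): flips 2 -> legal
(2,5): flips 2 -> legal
(2,6): no bracket -> illegal
(2,7): no bracket -> illegal
(3,1): flips 1 -> legal
(3,6): flips 4 -> legal
(4,2): no bracket -> illegal
(4,7): flips 1 -> legal
(5,3): no bracket -> illegal
(5,7): no bracket -> illegal
B mobility = 8
-- W to move --
(0,2): no bracket -> illegal
(0,4): flips 1 -> legal
(1,2): flips 1 -> legal
(1,4): no bracket -> illegal
(2,1): no bracket -> illegal
(2,4): flips 1 -> legal
(3,0): no bracket -> illegal
(3,1): flips 1 -> legal
(3,6): no bracket -> illegal
(4,0): no bracket -> illegal
(4,2): flips 2 -> legal
(4,7): no bracket -> illegal
(5,0): no bracket -> illegal
(5,1): no bracket -> illegal
(5,2): flips 1 -> legal
(5,3): flips 1 -> legal
(5,7): no bracket -> illegal
(6,2): no bracket -> illegal
(6,4): flips 2 -> legal
(6,5): flips 2 -> legal
(6,6): flips 2 -> legal
(6,7): flips 2 -> legal
(7,2): no bracket -> illegal
(7,3): no bracket -> illegal
(7,4): no bracket -> illegal
W mobility = 11

Answer: B=8 W=11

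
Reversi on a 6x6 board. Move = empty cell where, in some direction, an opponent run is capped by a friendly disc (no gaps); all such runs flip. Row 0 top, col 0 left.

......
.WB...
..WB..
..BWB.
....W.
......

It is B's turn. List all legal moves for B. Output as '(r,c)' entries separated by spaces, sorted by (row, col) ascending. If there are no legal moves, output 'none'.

Answer: (1,0) (2,1) (4,3) (5,4)

Derivation:
(0,0): no bracket -> illegal
(0,1): no bracket -> illegal
(0,2): no bracket -> illegal
(1,0): flips 1 -> legal
(1,3): no bracket -> illegal
(2,0): no bracket -> illegal
(2,1): flips 1 -> legal
(2,4): no bracket -> illegal
(3,1): no bracket -> illegal
(3,5): no bracket -> illegal
(4,2): no bracket -> illegal
(4,3): flips 1 -> legal
(4,5): no bracket -> illegal
(5,3): no bracket -> illegal
(5,4): flips 1 -> legal
(5,5): no bracket -> illegal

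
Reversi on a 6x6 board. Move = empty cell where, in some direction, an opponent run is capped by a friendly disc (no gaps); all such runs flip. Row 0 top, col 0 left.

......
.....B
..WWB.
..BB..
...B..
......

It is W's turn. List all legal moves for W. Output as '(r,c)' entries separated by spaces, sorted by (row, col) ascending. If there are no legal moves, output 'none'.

Answer: (2,5) (4,1) (4,2) (4,4) (5,3)

Derivation:
(0,4): no bracket -> illegal
(0,5): no bracket -> illegal
(1,3): no bracket -> illegal
(1,4): no bracket -> illegal
(2,1): no bracket -> illegal
(2,5): flips 1 -> legal
(3,1): no bracket -> illegal
(3,4): no bracket -> illegal
(3,5): no bracket -> illegal
(4,1): flips 1 -> legal
(4,2): flips 1 -> legal
(4,4): flips 1 -> legal
(5,2): no bracket -> illegal
(5,3): flips 2 -> legal
(5,4): no bracket -> illegal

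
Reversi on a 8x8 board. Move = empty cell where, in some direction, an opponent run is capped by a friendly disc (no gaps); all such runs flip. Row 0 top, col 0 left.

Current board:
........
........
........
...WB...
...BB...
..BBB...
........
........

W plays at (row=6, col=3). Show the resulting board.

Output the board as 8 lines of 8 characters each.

Answer: ........
........
........
...WB...
...WB...
..BWB...
...W....
........

Derivation:
Place W at (6,3); scan 8 dirs for brackets.
Dir NW: opp run (5,2), next='.' -> no flip
Dir N: opp run (5,3) (4,3) capped by W -> flip
Dir NE: opp run (5,4), next='.' -> no flip
Dir W: first cell '.' (not opp) -> no flip
Dir E: first cell '.' (not opp) -> no flip
Dir SW: first cell '.' (not opp) -> no flip
Dir S: first cell '.' (not opp) -> no flip
Dir SE: first cell '.' (not opp) -> no flip
All flips: (4,3) (5,3)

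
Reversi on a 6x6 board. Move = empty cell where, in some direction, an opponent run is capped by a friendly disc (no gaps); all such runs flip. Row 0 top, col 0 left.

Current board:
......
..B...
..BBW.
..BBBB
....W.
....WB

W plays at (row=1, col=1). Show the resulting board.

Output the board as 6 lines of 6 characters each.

Place W at (1,1); scan 8 dirs for brackets.
Dir NW: first cell '.' (not opp) -> no flip
Dir N: first cell '.' (not opp) -> no flip
Dir NE: first cell '.' (not opp) -> no flip
Dir W: first cell '.' (not opp) -> no flip
Dir E: opp run (1,2), next='.' -> no flip
Dir SW: first cell '.' (not opp) -> no flip
Dir S: first cell '.' (not opp) -> no flip
Dir SE: opp run (2,2) (3,3) capped by W -> flip
All flips: (2,2) (3,3)

Answer: ......
.WB...
..WBW.
..BWBB
....W.
....WB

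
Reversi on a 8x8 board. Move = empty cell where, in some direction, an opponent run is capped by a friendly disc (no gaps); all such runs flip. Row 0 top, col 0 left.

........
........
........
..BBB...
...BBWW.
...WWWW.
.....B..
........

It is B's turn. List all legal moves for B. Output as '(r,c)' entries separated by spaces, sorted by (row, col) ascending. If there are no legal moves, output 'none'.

(3,5): flips 2 -> legal
(3,6): no bracket -> illegal
(3,7): no bracket -> illegal
(4,2): no bracket -> illegal
(4,7): flips 3 -> legal
(5,2): no bracket -> illegal
(5,7): no bracket -> illegal
(6,2): flips 1 -> legal
(6,3): flips 1 -> legal
(6,4): flips 1 -> legal
(6,6): flips 1 -> legal
(6,7): flips 2 -> legal

Answer: (3,5) (4,7) (6,2) (6,3) (6,4) (6,6) (6,7)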